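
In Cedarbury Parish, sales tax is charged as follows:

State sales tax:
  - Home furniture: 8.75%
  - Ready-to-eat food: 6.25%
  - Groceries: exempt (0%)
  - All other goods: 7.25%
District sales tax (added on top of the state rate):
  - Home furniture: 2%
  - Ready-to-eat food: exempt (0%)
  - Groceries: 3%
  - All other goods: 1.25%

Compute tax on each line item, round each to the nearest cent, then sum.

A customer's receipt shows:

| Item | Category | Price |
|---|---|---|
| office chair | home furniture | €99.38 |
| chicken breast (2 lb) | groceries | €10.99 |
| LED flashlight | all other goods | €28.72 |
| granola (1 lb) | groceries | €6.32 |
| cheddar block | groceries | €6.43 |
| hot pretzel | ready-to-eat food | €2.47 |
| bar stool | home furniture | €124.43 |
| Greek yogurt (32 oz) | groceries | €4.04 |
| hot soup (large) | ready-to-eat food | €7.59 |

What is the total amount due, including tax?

Office chair €99.38: home furniture → 8.75% + 2% district = 10.75% → €10.68
Chicken breast (2 lb) €10.99: groceries → 0% + 3% district = 3% → €0.33
LED flashlight €28.72: all other goods → 7.25% + 1.25% district = 8.5% → €2.44
Granola (1 lb) €6.32: groceries → 0% + 3% district = 3% → €0.19
Cheddar block €6.43: groceries → 0% + 3% district = 3% → €0.19
Hot pretzel €2.47: ready-to-eat food → 6.25% + 0% district = 6.25% → €0.15
Bar stool €124.43: home furniture → 8.75% + 2% district = 10.75% → €13.38
Greek yogurt (32 oz) €4.04: groceries → 0% + 3% district = 3% → €0.12
Hot soup (large) €7.59: ready-to-eat food → 6.25% + 0% district = 6.25% → €0.47
Subtotal = €290.37; tax = €27.95; total due = €318.32

€318.32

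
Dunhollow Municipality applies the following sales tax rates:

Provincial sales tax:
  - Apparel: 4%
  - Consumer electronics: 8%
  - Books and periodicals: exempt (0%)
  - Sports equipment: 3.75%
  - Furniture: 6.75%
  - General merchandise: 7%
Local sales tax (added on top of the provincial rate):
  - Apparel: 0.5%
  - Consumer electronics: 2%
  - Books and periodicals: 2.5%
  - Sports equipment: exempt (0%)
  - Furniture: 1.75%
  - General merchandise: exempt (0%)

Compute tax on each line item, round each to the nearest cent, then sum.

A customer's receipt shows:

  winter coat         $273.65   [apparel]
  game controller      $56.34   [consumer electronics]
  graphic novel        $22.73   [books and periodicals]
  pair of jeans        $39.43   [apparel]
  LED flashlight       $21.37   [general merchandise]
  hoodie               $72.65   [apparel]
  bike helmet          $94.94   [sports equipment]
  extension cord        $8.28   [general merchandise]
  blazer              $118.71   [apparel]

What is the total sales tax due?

Winter coat $273.65: apparel → 4% + 0.5% local = 4.5% → $12.31
Game controller $56.34: consumer electronics → 8% + 2% local = 10% → $5.63
Graphic novel $22.73: books and periodicals → 0% + 2.5% local = 2.5% → $0.57
Pair of jeans $39.43: apparel → 4% + 0.5% local = 4.5% → $1.77
LED flashlight $21.37: general merchandise → 7% + 0% local = 7% → $1.50
Hoodie $72.65: apparel → 4% + 0.5% local = 4.5% → $3.27
Bike helmet $94.94: sports equipment → 3.75% + 0% local = 3.75% → $3.56
Extension cord $8.28: general merchandise → 7% + 0% local = 7% → $0.58
Blazer $118.71: apparel → 4% + 0.5% local = 4.5% → $5.34
Total tax = $12.31 + $5.63 + $0.57 + $1.77 + $1.50 + $3.27 + $3.56 + $0.58 + $5.34 = $34.53

$34.53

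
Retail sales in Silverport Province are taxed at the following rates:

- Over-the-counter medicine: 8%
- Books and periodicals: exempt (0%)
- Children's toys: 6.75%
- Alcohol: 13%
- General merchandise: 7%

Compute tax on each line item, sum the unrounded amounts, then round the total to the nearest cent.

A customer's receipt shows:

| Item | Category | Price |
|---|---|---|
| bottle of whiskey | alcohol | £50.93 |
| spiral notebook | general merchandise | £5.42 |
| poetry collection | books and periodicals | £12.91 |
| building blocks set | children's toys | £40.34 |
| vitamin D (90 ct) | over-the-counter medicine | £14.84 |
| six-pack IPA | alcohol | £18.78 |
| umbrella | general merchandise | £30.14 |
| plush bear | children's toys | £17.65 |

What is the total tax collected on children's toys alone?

£3.91

Building blocks set £40.34: children's toys → 6.75% → £2.72295
Plush bear £17.65: children's toys → 6.75% → £1.191375
Tax on children's toys: unrounded sum = £3.914325 → £3.91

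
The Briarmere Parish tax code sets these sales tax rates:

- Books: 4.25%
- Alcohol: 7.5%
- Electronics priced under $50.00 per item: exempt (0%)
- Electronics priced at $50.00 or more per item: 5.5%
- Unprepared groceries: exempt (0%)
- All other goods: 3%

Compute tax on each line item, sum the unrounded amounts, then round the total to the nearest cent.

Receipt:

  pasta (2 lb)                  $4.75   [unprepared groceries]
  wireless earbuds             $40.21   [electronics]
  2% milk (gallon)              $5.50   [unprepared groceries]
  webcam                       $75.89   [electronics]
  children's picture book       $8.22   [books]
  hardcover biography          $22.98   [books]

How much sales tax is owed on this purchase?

Pasta (2 lb) $4.75: unprepared groceries → 0% → $0.00
Wireless earbuds $40.21: electronics, under $50.00 → 0% → $0.00
2% milk (gallon) $5.50: unprepared groceries → 0% → $0.00
Webcam $75.89: electronics, $50.00 or more → 5.5% → $4.17395
Children's picture book $8.22: books → 4.25% → $0.34935
Hardcover biography $22.98: books → 4.25% → $0.97665
Unrounded tax sum = $5.49995 → $5.50

$5.50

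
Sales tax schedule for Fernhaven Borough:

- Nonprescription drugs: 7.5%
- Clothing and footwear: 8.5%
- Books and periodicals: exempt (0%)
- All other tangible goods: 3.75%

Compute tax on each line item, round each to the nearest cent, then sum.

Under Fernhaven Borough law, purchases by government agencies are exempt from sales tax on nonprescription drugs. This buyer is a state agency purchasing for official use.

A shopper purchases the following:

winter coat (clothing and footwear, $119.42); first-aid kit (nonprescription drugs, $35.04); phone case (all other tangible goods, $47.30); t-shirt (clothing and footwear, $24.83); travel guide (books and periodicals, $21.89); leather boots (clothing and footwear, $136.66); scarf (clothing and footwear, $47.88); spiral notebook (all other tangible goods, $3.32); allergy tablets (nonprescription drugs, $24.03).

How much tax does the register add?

Winter coat $119.42: clothing and footwear → 8.5% → $10.15
First-aid kit $35.04: nonprescription drugs, buyer-exempt → 0% → $0.00
Phone case $47.30: all other tangible goods → 3.75% → $1.77
T-shirt $24.83: clothing and footwear → 8.5% → $2.11
Travel guide $21.89: books and periodicals → 0% → $0.00
Leather boots $136.66: clothing and footwear → 8.5% → $11.62
Scarf $47.88: clothing and footwear → 8.5% → $4.07
Spiral notebook $3.32: all other tangible goods → 3.75% → $0.12
Allergy tablets $24.03: nonprescription drugs, buyer-exempt → 0% → $0.00
Total tax = $10.15 + $1.77 + $2.11 + $11.62 + $4.07 + $0.12 = $29.84

$29.84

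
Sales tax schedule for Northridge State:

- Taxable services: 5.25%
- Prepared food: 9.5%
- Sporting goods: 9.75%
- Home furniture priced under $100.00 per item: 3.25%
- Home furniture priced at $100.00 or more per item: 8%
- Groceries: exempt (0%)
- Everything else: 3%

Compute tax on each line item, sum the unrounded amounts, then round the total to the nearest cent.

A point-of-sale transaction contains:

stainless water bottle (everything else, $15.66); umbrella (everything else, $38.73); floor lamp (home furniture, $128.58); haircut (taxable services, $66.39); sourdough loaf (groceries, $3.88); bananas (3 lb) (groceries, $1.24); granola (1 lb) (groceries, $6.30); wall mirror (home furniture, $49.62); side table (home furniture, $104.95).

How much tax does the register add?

$25.41

Stainless water bottle $15.66: everything else → 3% → $0.4698
Umbrella $38.73: everything else → 3% → $1.1619
Floor lamp $128.58: home furniture, $100.00 or more → 8% → $10.2864
Haircut $66.39: taxable services → 5.25% → $3.485475
Sourdough loaf $3.88: groceries → 0% → $0.00
Bananas (3 lb) $1.24: groceries → 0% → $0.00
Granola (1 lb) $6.30: groceries → 0% → $0.00
Wall mirror $49.62: home furniture, under $100.00 → 3.25% → $1.61265
Side table $104.95: home furniture, $100.00 or more → 8% → $8.396
Unrounded tax sum = $25.412225 → $25.41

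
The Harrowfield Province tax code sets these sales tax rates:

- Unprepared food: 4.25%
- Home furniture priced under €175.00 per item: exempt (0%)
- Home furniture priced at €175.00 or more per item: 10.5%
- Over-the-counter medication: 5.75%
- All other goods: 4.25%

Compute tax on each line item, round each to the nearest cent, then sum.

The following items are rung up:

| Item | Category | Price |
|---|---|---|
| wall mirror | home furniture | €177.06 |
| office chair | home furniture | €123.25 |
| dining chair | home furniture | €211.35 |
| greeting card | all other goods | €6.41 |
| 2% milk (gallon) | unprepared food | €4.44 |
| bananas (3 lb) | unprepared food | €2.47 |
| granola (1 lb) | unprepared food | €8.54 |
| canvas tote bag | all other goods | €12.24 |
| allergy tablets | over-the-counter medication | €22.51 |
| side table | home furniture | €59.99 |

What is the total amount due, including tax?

Wall mirror €177.06: home furniture, €175.00 or more → 10.5% → €18.59
Office chair €123.25: home furniture, under €175.00 → 0% → €0.00
Dining chair €211.35: home furniture, €175.00 or more → 10.5% → €22.19
Greeting card €6.41: all other goods → 4.25% → €0.27
2% milk (gallon) €4.44: unprepared food → 4.25% → €0.19
Bananas (3 lb) €2.47: unprepared food → 4.25% → €0.10
Granola (1 lb) €8.54: unprepared food → 4.25% → €0.36
Canvas tote bag €12.24: all other goods → 4.25% → €0.52
Allergy tablets €22.51: over-the-counter medication → 5.75% → €1.29
Side table €59.99: home furniture, under €175.00 → 0% → €0.00
Subtotal = €628.26; tax = €43.51; total due = €671.77

€671.77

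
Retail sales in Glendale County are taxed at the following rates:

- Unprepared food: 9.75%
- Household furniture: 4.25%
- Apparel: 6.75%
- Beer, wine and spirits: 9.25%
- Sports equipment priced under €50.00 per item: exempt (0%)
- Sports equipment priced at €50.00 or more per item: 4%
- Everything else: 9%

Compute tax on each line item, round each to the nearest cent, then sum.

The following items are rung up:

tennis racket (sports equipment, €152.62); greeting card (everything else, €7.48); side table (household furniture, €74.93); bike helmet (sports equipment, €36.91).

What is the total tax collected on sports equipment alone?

€6.10

Tennis racket €152.62: sports equipment, €50.00 or more → 4% → €6.10
Bike helmet €36.91: sports equipment, under €50.00 → 0% → €0.00
Tax on sports equipment = €6.10 + €0.00 = €6.10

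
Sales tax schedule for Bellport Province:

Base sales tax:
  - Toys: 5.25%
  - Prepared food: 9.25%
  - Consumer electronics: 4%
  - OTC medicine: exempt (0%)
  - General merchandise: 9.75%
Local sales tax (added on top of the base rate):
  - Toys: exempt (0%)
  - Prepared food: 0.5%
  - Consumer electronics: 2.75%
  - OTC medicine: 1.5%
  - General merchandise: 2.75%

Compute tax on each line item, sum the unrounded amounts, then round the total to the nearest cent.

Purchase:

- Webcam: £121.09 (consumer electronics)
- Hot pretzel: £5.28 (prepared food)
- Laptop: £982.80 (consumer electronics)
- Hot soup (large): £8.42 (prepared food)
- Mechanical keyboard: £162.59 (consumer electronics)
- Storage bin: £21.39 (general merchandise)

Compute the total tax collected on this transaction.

£89.50

Webcam £121.09: consumer electronics → 4% + 2.75% local = 6.75% → £8.173575
Hot pretzel £5.28: prepared food → 9.25% + 0.5% local = 9.75% → £0.5148
Laptop £982.80: consumer electronics → 4% + 2.75% local = 6.75% → £66.339
Hot soup (large) £8.42: prepared food → 9.25% + 0.5% local = 9.75% → £0.82095
Mechanical keyboard £162.59: consumer electronics → 4% + 2.75% local = 6.75% → £10.974825
Storage bin £21.39: general merchandise → 9.75% + 2.75% local = 12.5% → £2.67375
Unrounded tax sum = £89.4969 → £89.50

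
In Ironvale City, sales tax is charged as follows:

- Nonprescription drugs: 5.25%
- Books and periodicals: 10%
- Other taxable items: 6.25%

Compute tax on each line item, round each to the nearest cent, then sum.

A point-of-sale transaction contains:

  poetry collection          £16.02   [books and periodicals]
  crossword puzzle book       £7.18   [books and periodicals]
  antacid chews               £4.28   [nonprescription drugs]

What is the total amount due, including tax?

Poetry collection £16.02: books and periodicals → 10% → £1.60
Crossword puzzle book £7.18: books and periodicals → 10% → £0.72
Antacid chews £4.28: nonprescription drugs → 5.25% → £0.22
Subtotal = £27.48; tax = £2.54; total due = £30.02

£30.02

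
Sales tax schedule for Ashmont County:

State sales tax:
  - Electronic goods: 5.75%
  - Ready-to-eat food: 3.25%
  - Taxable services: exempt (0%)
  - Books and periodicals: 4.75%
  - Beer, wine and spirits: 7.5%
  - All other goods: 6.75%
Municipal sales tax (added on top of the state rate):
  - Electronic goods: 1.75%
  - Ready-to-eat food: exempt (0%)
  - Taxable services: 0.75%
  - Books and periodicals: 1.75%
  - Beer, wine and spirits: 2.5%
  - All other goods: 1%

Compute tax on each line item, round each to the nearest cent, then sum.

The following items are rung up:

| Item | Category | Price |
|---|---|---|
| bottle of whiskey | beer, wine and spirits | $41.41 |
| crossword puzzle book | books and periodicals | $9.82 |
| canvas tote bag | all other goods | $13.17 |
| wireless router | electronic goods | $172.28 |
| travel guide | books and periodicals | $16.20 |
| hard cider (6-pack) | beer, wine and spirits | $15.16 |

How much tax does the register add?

$21.29

Bottle of whiskey $41.41: beer, wine and spirits → 7.5% + 2.5% municipal = 10% → $4.14
Crossword puzzle book $9.82: books and periodicals → 4.75% + 1.75% municipal = 6.5% → $0.64
Canvas tote bag $13.17: all other goods → 6.75% + 1% municipal = 7.75% → $1.02
Wireless router $172.28: electronic goods → 5.75% + 1.75% municipal = 7.5% → $12.92
Travel guide $16.20: books and periodicals → 4.75% + 1.75% municipal = 6.5% → $1.05
Hard cider (6-pack) $15.16: beer, wine and spirits → 7.5% + 2.5% municipal = 10% → $1.52
Total tax = $4.14 + $0.64 + $1.02 + $12.92 + $1.05 + $1.52 = $21.29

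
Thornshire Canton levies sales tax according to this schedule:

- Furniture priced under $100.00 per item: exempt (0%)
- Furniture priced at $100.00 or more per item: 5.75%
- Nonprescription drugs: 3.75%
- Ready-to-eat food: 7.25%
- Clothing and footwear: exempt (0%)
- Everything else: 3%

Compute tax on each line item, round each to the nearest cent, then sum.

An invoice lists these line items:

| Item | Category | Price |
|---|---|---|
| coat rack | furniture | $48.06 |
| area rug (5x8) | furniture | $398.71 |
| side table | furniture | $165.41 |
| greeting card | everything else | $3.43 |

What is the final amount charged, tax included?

$648.15

Coat rack $48.06: furniture, under $100.00 → 0% → $0.00
Area rug (5x8) $398.71: furniture, $100.00 or more → 5.75% → $22.93
Side table $165.41: furniture, $100.00 or more → 5.75% → $9.51
Greeting card $3.43: everything else → 3% → $0.10
Subtotal = $615.61; tax = $32.54; total due = $648.15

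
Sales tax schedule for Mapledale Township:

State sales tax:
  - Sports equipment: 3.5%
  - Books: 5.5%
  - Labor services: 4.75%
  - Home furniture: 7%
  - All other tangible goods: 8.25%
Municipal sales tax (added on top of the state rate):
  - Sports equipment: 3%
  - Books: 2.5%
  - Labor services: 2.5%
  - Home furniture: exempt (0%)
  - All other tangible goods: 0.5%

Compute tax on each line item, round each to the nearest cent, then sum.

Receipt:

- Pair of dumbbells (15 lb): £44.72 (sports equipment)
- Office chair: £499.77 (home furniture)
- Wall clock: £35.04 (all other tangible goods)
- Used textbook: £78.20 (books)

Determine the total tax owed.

Pair of dumbbells (15 lb) £44.72: sports equipment → 3.5% + 3% municipal = 6.5% → £2.91
Office chair £499.77: home furniture → 7% + 0% municipal = 7% → £34.98
Wall clock £35.04: all other tangible goods → 8.25% + 0.5% municipal = 8.75% → £3.07
Used textbook £78.20: books → 5.5% + 2.5% municipal = 8% → £6.26
Total tax = £2.91 + £34.98 + £3.07 + £6.26 = £47.22

£47.22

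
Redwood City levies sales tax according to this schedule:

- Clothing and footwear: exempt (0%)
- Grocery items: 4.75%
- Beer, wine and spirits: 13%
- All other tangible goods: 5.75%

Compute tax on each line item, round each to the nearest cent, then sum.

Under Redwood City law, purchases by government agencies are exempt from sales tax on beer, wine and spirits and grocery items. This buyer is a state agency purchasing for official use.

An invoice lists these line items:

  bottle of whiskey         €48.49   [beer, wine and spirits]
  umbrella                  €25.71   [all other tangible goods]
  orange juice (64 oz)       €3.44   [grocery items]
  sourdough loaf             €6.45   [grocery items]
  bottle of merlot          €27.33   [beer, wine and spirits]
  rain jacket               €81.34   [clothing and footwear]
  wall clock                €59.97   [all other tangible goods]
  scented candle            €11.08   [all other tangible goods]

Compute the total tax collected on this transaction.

€5.57

Bottle of whiskey €48.49: beer, wine and spirits, buyer-exempt → 0% → €0.00
Umbrella €25.71: all other tangible goods → 5.75% → €1.48
Orange juice (64 oz) €3.44: grocery items, buyer-exempt → 0% → €0.00
Sourdough loaf €6.45: grocery items, buyer-exempt → 0% → €0.00
Bottle of merlot €27.33: beer, wine and spirits, buyer-exempt → 0% → €0.00
Rain jacket €81.34: clothing and footwear → 0% → €0.00
Wall clock €59.97: all other tangible goods → 5.75% → €3.45
Scented candle €11.08: all other tangible goods → 5.75% → €0.64
Total tax = €1.48 + €3.45 + €0.64 = €5.57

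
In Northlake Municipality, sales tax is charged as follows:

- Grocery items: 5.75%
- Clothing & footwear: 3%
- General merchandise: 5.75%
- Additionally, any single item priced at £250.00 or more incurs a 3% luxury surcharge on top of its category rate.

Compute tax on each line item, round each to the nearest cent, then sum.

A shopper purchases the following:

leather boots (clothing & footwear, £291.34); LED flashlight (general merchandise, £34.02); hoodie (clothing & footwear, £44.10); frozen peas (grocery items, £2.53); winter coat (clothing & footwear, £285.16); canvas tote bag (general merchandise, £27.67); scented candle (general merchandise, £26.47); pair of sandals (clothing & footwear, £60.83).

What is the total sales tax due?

Leather boots £291.34: clothing & footwear → 3% + 3% surcharge = 6% → £17.48
LED flashlight £34.02: general merchandise → 5.75% → £1.96
Hoodie £44.10: clothing & footwear → 3% → £1.32
Frozen peas £2.53: grocery items → 5.75% → £0.15
Winter coat £285.16: clothing & footwear → 3% + 3% surcharge = 6% → £17.11
Canvas tote bag £27.67: general merchandise → 5.75% → £1.59
Scented candle £26.47: general merchandise → 5.75% → £1.52
Pair of sandals £60.83: clothing & footwear → 3% → £1.82
Total tax = £17.48 + £1.96 + £1.32 + £0.15 + £17.11 + £1.59 + £1.52 + £1.82 = £42.95

£42.95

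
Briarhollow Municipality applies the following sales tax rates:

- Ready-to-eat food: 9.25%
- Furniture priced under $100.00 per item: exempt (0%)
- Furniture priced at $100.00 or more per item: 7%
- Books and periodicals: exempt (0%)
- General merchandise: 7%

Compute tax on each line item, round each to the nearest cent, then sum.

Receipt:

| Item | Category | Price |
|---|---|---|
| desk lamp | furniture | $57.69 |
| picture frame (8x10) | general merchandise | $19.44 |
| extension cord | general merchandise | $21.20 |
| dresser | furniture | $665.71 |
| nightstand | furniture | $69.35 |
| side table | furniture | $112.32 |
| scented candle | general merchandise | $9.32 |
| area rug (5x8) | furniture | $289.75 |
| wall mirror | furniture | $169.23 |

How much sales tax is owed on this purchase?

$90.08

Desk lamp $57.69: furniture, under $100.00 → 0% → $0.00
Picture frame (8x10) $19.44: general merchandise → 7% → $1.36
Extension cord $21.20: general merchandise → 7% → $1.48
Dresser $665.71: furniture, $100.00 or more → 7% → $46.60
Nightstand $69.35: furniture, under $100.00 → 0% → $0.00
Side table $112.32: furniture, $100.00 or more → 7% → $7.86
Scented candle $9.32: general merchandise → 7% → $0.65
Area rug (5x8) $289.75: furniture, $100.00 or more → 7% → $20.28
Wall mirror $169.23: furniture, $100.00 or more → 7% → $11.85
Total tax = $1.36 + $1.48 + $46.60 + $7.86 + $0.65 + $20.28 + $11.85 = $90.08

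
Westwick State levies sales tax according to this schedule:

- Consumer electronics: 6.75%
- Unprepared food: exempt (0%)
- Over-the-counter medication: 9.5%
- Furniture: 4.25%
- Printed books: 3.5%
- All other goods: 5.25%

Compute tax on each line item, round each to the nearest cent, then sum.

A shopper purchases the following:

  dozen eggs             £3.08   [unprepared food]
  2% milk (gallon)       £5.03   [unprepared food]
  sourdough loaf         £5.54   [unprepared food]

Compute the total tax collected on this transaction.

£0.00

Dozen eggs £3.08: unprepared food → 0% → £0.00
2% milk (gallon) £5.03: unprepared food → 0% → £0.00
Sourdough loaf £5.54: unprepared food → 0% → £0.00
Total tax = £0.00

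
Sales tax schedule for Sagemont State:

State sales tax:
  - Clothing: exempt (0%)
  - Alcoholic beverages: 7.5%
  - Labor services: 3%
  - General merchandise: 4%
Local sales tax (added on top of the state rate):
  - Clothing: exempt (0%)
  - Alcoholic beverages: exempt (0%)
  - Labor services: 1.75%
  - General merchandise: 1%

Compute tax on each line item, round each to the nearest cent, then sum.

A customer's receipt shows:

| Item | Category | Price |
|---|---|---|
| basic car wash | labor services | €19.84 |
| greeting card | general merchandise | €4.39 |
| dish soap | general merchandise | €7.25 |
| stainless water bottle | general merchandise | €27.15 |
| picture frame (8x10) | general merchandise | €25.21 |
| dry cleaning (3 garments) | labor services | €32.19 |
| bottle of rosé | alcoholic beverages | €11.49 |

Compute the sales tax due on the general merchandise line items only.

Greeting card €4.39: general merchandise → 4% + 1% local = 5% → €0.22
Dish soap €7.25: general merchandise → 4% + 1% local = 5% → €0.36
Stainless water bottle €27.15: general merchandise → 4% + 1% local = 5% → €1.36
Picture frame (8x10) €25.21: general merchandise → 4% + 1% local = 5% → €1.26
Tax on general merchandise = €0.22 + €0.36 + €1.36 + €1.26 = €3.20

€3.20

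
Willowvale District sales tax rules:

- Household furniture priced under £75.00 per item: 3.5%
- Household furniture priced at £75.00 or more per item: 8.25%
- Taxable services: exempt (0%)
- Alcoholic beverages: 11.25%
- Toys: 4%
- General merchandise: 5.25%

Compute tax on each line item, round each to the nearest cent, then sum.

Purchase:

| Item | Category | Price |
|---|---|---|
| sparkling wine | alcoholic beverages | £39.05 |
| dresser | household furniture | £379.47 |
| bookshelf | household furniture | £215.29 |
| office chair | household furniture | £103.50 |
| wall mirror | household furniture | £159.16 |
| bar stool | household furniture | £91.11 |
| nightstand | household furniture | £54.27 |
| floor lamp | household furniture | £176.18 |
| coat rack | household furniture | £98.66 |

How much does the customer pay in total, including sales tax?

Sparkling wine £39.05: alcoholic beverages → 11.25% → £4.39
Dresser £379.47: household furniture, £75.00 or more → 8.25% → £31.31
Bookshelf £215.29: household furniture, £75.00 or more → 8.25% → £17.76
Office chair £103.50: household furniture, £75.00 or more → 8.25% → £8.54
Wall mirror £159.16: household furniture, £75.00 or more → 8.25% → £13.13
Bar stool £91.11: household furniture, £75.00 or more → 8.25% → £7.52
Nightstand £54.27: household furniture, under £75.00 → 3.5% → £1.90
Floor lamp £176.18: household furniture, £75.00 or more → 8.25% → £14.53
Coat rack £98.66: household furniture, £75.00 or more → 8.25% → £8.14
Subtotal = £1316.69; tax = £107.22; total due = £1423.91

£1423.91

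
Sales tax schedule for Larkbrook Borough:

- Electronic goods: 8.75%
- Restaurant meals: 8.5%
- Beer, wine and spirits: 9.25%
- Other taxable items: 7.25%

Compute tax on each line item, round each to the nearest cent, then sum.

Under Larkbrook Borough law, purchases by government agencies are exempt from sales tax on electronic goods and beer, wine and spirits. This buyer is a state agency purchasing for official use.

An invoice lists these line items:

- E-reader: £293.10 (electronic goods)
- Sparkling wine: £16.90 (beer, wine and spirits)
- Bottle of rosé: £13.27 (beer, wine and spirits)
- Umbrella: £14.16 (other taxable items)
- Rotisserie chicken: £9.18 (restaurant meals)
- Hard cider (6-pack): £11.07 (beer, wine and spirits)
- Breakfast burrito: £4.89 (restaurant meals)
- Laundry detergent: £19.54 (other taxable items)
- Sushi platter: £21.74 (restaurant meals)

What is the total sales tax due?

E-reader £293.10: electronic goods, buyer-exempt → 0% → £0.00
Sparkling wine £16.90: beer, wine and spirits, buyer-exempt → 0% → £0.00
Bottle of rosé £13.27: beer, wine and spirits, buyer-exempt → 0% → £0.00
Umbrella £14.16: other taxable items → 7.25% → £1.03
Rotisserie chicken £9.18: restaurant meals → 8.5% → £0.78
Hard cider (6-pack) £11.07: beer, wine and spirits, buyer-exempt → 0% → £0.00
Breakfast burrito £4.89: restaurant meals → 8.5% → £0.42
Laundry detergent £19.54: other taxable items → 7.25% → £1.42
Sushi platter £21.74: restaurant meals → 8.5% → £1.85
Total tax = £1.03 + £0.78 + £0.42 + £1.42 + £1.85 = £5.50

£5.50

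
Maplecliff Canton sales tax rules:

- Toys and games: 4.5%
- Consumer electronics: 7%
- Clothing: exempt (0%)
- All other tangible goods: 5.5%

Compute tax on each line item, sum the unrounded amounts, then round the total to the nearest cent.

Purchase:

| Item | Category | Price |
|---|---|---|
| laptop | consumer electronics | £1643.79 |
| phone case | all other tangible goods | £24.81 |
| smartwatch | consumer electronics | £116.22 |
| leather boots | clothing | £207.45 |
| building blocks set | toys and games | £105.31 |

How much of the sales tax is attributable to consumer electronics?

Laptop £1643.79: consumer electronics → 7% → £115.0653
Smartwatch £116.22: consumer electronics → 7% → £8.1354
Tax on consumer electronics: unrounded sum = £123.2007 → £123.20

£123.20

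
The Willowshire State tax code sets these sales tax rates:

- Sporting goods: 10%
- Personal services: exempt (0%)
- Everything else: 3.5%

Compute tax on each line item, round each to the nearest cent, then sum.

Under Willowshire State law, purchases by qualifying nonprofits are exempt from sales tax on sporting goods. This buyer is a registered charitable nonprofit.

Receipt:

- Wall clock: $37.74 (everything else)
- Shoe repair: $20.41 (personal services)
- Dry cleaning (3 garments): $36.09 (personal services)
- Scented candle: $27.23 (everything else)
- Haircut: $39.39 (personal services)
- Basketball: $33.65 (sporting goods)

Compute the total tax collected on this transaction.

$2.27

Wall clock $37.74: everything else → 3.5% → $1.32
Shoe repair $20.41: personal services → 0% → $0.00
Dry cleaning (3 garments) $36.09: personal services → 0% → $0.00
Scented candle $27.23: everything else → 3.5% → $0.95
Haircut $39.39: personal services → 0% → $0.00
Basketball $33.65: sporting goods, buyer-exempt → 0% → $0.00
Total tax = $1.32 + $0.95 = $2.27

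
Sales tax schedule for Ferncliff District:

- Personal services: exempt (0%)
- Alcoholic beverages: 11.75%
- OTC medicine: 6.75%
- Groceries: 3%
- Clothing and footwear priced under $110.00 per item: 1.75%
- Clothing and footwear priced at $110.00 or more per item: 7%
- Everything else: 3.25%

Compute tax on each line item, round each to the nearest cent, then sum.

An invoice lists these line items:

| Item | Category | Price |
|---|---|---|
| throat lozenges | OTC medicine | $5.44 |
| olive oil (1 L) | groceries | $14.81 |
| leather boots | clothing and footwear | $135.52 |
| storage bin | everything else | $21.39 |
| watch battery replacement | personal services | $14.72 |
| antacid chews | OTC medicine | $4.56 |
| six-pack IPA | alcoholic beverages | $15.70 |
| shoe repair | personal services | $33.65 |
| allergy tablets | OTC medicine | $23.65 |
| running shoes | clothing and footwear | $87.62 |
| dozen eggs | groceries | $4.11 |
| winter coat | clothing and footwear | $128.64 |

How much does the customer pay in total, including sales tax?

Throat lozenges $5.44: OTC medicine → 6.75% → $0.37
Olive oil (1 L) $14.81: groceries → 3% → $0.44
Leather boots $135.52: clothing and footwear, $110.00 or more → 7% → $9.49
Storage bin $21.39: everything else → 3.25% → $0.70
Watch battery replacement $14.72: personal services → 0% → $0.00
Antacid chews $4.56: OTC medicine → 6.75% → $0.31
Six-pack IPA $15.70: alcoholic beverages → 11.75% → $1.84
Shoe repair $33.65: personal services → 0% → $0.00
Allergy tablets $23.65: OTC medicine → 6.75% → $1.60
Running shoes $87.62: clothing and footwear, under $110.00 → 1.75% → $1.53
Dozen eggs $4.11: groceries → 3% → $0.12
Winter coat $128.64: clothing and footwear, $110.00 or more → 7% → $9.00
Subtotal = $489.81; tax = $25.40; total due = $515.21

$515.21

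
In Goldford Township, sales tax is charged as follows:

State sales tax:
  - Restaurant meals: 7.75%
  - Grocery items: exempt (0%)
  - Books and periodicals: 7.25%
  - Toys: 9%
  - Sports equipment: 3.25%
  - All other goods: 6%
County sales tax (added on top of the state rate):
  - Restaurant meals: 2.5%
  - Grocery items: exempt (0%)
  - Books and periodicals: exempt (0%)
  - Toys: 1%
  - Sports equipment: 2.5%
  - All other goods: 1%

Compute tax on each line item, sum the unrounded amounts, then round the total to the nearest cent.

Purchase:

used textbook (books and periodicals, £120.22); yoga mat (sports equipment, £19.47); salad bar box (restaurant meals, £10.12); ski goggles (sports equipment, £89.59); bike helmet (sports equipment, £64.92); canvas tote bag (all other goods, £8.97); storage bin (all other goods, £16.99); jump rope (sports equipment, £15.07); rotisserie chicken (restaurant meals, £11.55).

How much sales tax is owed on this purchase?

Used textbook £120.22: books and periodicals → 7.25% + 0% county = 7.25% → £8.71595
Yoga mat £19.47: sports equipment → 3.25% + 2.5% county = 5.75% → £1.119525
Salad bar box £10.12: restaurant meals → 7.75% + 2.5% county = 10.25% → £1.0373
Ski goggles £89.59: sports equipment → 3.25% + 2.5% county = 5.75% → £5.151425
Bike helmet £64.92: sports equipment → 3.25% + 2.5% county = 5.75% → £3.7329
Canvas tote bag £8.97: all other goods → 6% + 1% county = 7% → £0.6279
Storage bin £16.99: all other goods → 6% + 1% county = 7% → £1.1893
Jump rope £15.07: sports equipment → 3.25% + 2.5% county = 5.75% → £0.866525
Rotisserie chicken £11.55: restaurant meals → 7.75% + 2.5% county = 10.25% → £1.183875
Unrounded tax sum = £23.6247 → £23.62

£23.62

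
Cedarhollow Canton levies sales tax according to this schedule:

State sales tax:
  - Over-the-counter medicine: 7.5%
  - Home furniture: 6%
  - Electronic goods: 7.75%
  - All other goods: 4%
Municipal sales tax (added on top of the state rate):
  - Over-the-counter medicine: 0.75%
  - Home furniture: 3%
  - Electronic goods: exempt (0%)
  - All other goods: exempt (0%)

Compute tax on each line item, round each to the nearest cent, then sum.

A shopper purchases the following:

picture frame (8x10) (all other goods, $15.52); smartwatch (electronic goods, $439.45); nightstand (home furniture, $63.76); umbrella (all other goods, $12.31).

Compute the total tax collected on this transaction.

$40.91

Picture frame (8x10) $15.52: all other goods → 4% + 0% municipal = 4% → $0.62
Smartwatch $439.45: electronic goods → 7.75% + 0% municipal = 7.75% → $34.06
Nightstand $63.76: home furniture → 6% + 3% municipal = 9% → $5.74
Umbrella $12.31: all other goods → 4% + 0% municipal = 4% → $0.49
Total tax = $0.62 + $34.06 + $5.74 + $0.49 = $40.91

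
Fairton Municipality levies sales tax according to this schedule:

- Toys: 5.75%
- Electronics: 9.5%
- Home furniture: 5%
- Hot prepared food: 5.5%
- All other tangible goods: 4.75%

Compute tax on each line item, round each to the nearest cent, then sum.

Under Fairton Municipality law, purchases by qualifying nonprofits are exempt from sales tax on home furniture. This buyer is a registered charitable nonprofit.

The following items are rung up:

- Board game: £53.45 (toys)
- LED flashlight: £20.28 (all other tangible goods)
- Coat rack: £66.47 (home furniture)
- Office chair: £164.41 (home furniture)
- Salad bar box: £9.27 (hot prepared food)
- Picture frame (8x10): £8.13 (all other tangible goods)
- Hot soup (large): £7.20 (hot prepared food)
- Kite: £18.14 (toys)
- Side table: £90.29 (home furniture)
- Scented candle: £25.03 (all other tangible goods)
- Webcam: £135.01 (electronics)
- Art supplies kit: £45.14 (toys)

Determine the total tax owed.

Board game £53.45: toys → 5.75% → £3.07
LED flashlight £20.28: all other tangible goods → 4.75% → £0.96
Coat rack £66.47: home furniture, buyer-exempt → 0% → £0.00
Office chair £164.41: home furniture, buyer-exempt → 0% → £0.00
Salad bar box £9.27: hot prepared food → 5.5% → £0.51
Picture frame (8x10) £8.13: all other tangible goods → 4.75% → £0.39
Hot soup (large) £7.20: hot prepared food → 5.5% → £0.40
Kite £18.14: toys → 5.75% → £1.04
Side table £90.29: home furniture, buyer-exempt → 0% → £0.00
Scented candle £25.03: all other tangible goods → 4.75% → £1.19
Webcam £135.01: electronics → 9.5% → £12.83
Art supplies kit £45.14: toys → 5.75% → £2.60
Total tax = £3.07 + £0.96 + £0.51 + £0.39 + £0.40 + £1.04 + £1.19 + £12.83 + £2.60 = £22.99

£22.99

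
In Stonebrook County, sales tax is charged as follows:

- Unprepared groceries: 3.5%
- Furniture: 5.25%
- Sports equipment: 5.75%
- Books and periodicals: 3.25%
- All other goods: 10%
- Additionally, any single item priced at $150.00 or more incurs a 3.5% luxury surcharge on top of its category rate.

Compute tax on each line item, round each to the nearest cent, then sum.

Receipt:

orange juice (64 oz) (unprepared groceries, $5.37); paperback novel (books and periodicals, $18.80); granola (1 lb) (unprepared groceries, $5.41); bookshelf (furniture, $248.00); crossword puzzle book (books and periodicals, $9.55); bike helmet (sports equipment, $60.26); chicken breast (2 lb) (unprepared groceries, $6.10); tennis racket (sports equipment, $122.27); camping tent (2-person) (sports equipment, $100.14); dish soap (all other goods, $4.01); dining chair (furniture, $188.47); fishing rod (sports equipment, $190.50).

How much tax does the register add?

Orange juice (64 oz) $5.37: unprepared groceries → 3.5% → $0.19
Paperback novel $18.80: books and periodicals → 3.25% → $0.61
Granola (1 lb) $5.41: unprepared groceries → 3.5% → $0.19
Bookshelf $248.00: furniture → 5.25% + 3.5% surcharge = 8.75% → $21.70
Crossword puzzle book $9.55: books and periodicals → 3.25% → $0.31
Bike helmet $60.26: sports equipment → 5.75% → $3.46
Chicken breast (2 lb) $6.10: unprepared groceries → 3.5% → $0.21
Tennis racket $122.27: sports equipment → 5.75% → $7.03
Camping tent (2-person) $100.14: sports equipment → 5.75% → $5.76
Dish soap $4.01: all other goods → 10% → $0.40
Dining chair $188.47: furniture → 5.25% + 3.5% surcharge = 8.75% → $16.49
Fishing rod $190.50: sports equipment → 5.75% + 3.5% surcharge = 9.25% → $17.62
Total tax = $0.19 + $0.61 + $0.19 + $21.70 + $0.31 + $3.46 + $0.21 + $7.03 + $5.76 + $0.40 + $16.49 + $17.62 = $73.97

$73.97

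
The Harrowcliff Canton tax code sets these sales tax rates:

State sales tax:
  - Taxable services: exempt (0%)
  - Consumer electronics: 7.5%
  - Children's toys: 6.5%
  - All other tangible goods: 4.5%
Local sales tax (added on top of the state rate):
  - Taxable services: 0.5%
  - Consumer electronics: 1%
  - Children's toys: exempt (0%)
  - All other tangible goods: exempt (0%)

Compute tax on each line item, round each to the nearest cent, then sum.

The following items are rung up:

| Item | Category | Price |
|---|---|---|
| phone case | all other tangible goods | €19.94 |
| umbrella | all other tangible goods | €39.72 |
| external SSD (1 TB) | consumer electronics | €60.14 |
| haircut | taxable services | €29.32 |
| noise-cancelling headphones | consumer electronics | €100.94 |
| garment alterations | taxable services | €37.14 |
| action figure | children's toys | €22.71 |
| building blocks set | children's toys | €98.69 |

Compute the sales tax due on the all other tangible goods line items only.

€2.69

Phone case €19.94: all other tangible goods → 4.5% + 0% local = 4.5% → €0.90
Umbrella €39.72: all other tangible goods → 4.5% + 0% local = 4.5% → €1.79
Tax on all other tangible goods = €0.90 + €1.79 = €2.69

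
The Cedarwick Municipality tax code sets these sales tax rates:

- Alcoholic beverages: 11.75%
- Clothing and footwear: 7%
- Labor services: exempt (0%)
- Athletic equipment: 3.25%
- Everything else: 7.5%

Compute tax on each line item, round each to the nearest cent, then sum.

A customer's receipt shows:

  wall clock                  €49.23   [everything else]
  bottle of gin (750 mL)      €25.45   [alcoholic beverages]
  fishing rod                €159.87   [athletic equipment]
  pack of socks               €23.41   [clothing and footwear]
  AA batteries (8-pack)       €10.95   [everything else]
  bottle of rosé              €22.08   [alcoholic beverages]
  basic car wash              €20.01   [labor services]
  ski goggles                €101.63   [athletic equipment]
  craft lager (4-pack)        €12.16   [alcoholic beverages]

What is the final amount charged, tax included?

€446.45

Wall clock €49.23: everything else → 7.5% → €3.69
Bottle of gin (750 mL) €25.45: alcoholic beverages → 11.75% → €2.99
Fishing rod €159.87: athletic equipment → 3.25% → €5.20
Pack of socks €23.41: clothing and footwear → 7% → €1.64
AA batteries (8-pack) €10.95: everything else → 7.5% → €0.82
Bottle of rosé €22.08: alcoholic beverages → 11.75% → €2.59
Basic car wash €20.01: labor services → 0% → €0.00
Ski goggles €101.63: athletic equipment → 3.25% → €3.30
Craft lager (4-pack) €12.16: alcoholic beverages → 11.75% → €1.43
Subtotal = €424.79; tax = €21.66; total due = €446.45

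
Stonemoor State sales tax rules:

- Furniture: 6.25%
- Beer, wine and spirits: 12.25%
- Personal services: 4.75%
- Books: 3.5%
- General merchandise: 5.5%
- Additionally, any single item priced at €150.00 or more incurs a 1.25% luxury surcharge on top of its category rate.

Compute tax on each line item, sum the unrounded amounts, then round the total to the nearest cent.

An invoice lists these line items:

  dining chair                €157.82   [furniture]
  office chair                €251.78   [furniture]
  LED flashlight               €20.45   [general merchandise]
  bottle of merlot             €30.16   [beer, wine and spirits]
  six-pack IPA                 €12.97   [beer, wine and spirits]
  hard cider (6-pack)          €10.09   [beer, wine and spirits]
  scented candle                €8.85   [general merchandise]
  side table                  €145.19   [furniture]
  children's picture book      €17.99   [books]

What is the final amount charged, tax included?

€703.85

Dining chair €157.82: furniture → 6.25% + 1.25% surcharge = 7.5% → €11.8365
Office chair €251.78: furniture → 6.25% + 1.25% surcharge = 7.5% → €18.8835
LED flashlight €20.45: general merchandise → 5.5% → €1.12475
Bottle of merlot €30.16: beer, wine and spirits → 12.25% → €3.6946
Six-pack IPA €12.97: beer, wine and spirits → 12.25% → €1.588825
Hard cider (6-pack) €10.09: beer, wine and spirits → 12.25% → €1.236025
Scented candle €8.85: general merchandise → 5.5% → €0.48675
Side table €145.19: furniture → 6.25% → €9.074375
Children's picture book €17.99: books → 3.5% → €0.62965
Subtotal = €655.30; unrounded tax = €48.554975 → €48.55; total due = €703.85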